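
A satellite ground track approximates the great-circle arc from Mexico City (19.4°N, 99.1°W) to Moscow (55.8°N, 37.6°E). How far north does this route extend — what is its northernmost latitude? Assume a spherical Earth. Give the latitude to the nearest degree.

The great circle lies in the plane with unit normal n̂ = (p₁ × p₂)/|p₁ × p₂|.
Here n̂_z ≈ +0.366; the vertex latitude is φ_max = arccos|n̂_z| ≈ 68.5°.
Check via Clairaut: cos φ_max = |cos φ₁| · sin C = cos(19.4°)·sin(22.8°) ≈ 0.366, again giving ≈ 68.5°.

≈ 69°N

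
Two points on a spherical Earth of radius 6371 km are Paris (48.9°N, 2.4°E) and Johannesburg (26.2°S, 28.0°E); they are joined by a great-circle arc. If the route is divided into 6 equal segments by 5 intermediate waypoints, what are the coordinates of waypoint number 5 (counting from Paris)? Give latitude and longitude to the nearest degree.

The haversine formula gives a central angle δ ≈ 1.370 rad (78.5°) between the endpoints.
Interpolate at f = 5/6 with slerp weights a = sin((1−f)δ)/sin δ ≈ 0.231, b = sin(fδ)/sin δ ≈ 0.928.
p = a·p₁ + b·p₂ ≈ (0.887, 0.397, -0.236); φ = arcsin(p_z) ≈ -13.63°, λ = atan2(p_y, p_x) ≈ 24.13°.

≈ 14°S, 24°E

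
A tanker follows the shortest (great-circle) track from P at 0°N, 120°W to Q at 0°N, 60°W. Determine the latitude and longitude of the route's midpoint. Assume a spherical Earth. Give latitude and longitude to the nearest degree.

Write both endpoints as unit vectors p₁, p₂ with components (cos φ cos λ, cos φ sin λ, sin φ).
The central angle between the endpoints is δ = arccos(p₁·p₂) ≈ 1.047 rad (60.0°).
Interpolate at f = 1/2 with slerp weights a = sin((1−f)δ)/sin δ ≈ 0.577, b = sin(fδ)/sin δ ≈ 0.577.
p = a·p₁ + b·p₂ ≈ (0.000, -1.000, 0.000); φ = arcsin(p_z) ≈ 0.00°, λ = atan2(p_y, p_x) ≈ -90.00°.

≈ 0°N, 90°W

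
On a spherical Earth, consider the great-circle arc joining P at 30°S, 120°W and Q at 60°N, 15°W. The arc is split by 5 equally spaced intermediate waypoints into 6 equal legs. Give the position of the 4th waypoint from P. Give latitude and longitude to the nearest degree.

The haversine formula gives a central angle δ ≈ 2.147 rad (123.0°) between the endpoints.
Interpolate at f = 4/6 with slerp weights a = sin((1−f)δ)/sin δ ≈ 0.783, b = sin(fδ)/sin δ ≈ 1.181.
p = a·p₁ + b·p₂ ≈ (0.232, -0.740, 0.632); φ = arcsin(p_z) ≈ 39.17°, λ = atan2(p_y, p_x) ≈ -72.62°.

≈ 39°N, 73°W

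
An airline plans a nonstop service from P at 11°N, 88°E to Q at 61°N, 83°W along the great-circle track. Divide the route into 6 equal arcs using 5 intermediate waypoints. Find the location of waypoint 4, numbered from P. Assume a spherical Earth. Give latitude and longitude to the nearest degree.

From cos δ = sin φ₁ sin φ₂ + cos φ₁ cos φ₂ cos Δλ, the central angle is δ ≈ 1.879 rad (107.6°).
Interpolate at f = 4/6 with slerp weights a = sin((1−f)δ)/sin δ ≈ 0.615, b = sin(fδ)/sin δ ≈ 0.997.
p = a·p₁ + b·p₂ ≈ (0.080, 0.124, 0.989); φ = arcsin(p_z) ≈ 81.53°, λ = atan2(p_y, p_x) ≈ 57.14°.

≈ 82°N, 57°E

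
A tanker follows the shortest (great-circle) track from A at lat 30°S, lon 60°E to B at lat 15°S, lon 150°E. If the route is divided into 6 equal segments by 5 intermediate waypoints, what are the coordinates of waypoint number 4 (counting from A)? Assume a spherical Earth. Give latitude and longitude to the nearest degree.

≈ lat 27°S, lon 123°E

Write both endpoints as unit vectors p₁, p₂ with components (cos φ cos λ, cos φ sin λ, sin φ).
The central angle between the endpoints is δ = arccos(p₁·p₂) ≈ 1.441 rad (82.6°).
Interpolate at f = 4/6 with slerp weights a = sin((1−f)δ)/sin δ ≈ 0.466, b = sin(fδ)/sin δ ≈ 0.827.
p = a·p₁ + b·p₂ ≈ (-0.490, 0.749, -0.447); φ = arcsin(p_z) ≈ -26.55°, λ = atan2(p_y, p_x) ≈ 123.18°.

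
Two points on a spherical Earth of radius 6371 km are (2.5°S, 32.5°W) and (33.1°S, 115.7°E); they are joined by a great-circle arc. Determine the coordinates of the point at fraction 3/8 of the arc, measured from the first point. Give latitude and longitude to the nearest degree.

Write both endpoints as unit vectors p₁, p₂ with components (cos φ cos λ, cos φ sin λ, sin φ).
The central angle between the endpoints is δ = arccos(p₁·p₂) ≈ 2.329 rad (133.4°).
Interpolate at f = 3/8 with slerp weights a = sin((1−f)δ)/sin δ ≈ 1.368, b = sin(fδ)/sin δ ≈ 1.055.
p = a·p₁ + b·p₂ ≈ (0.769, 0.062, -0.636); φ = arcsin(p_z) ≈ -39.50°, λ = atan2(p_y, p_x) ≈ 4.64°.

≈ (39°S, 5°E)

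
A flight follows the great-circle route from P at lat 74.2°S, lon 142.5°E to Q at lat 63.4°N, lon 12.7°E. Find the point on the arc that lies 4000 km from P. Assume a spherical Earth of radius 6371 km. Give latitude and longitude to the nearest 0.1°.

≈ lat 52.5°S, lon 68.5°E

Write both endpoints as unit vectors p₁, p₂ with components (cos φ cos λ, cos φ sin λ, sin φ).
The central angle between the endpoints is δ = arccos(p₁·p₂) ≈ 2.789 rad (159.8°). The total great-circle distance is δ·R ≈ 2.789 × 6371 ≈ 17767 km, so the target fraction is f = 4000/17767 ≈ 0.225.
Interpolate at f ≈ 0.225 with slerp weights a = sin((1−f)δ)/sin δ ≈ 2.405, b = sin(fδ)/sin δ ≈ 1.700.
p = a·p₁ + b·p₂ ≈ (0.223, 0.566, -0.794); φ = arcsin(p_z) ≈ -52.53°, λ = atan2(p_y, p_x) ≈ 68.48°.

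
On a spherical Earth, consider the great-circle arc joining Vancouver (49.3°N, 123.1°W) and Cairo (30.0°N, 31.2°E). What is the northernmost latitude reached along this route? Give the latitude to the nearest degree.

The great circle lies in the plane with unit normal n̂ = (p₁ × p₂)/|p₁ × p₂|.
Here n̂_z ≈ +0.247; the vertex latitude is φ_max = arccos|n̂_z| ≈ 75.7°.

≈ 76°N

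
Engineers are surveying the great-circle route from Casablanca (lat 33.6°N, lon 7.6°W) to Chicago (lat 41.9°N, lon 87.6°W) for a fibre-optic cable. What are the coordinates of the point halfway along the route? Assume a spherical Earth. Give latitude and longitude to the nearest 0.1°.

The haversine formula gives a central angle δ ≈ 1.073 rad (61.5°) between the endpoints.
Interpolate at f = 1/2 with slerp weights a = sin((1−f)δ)/sin δ ≈ 0.582, b = sin(fδ)/sin δ ≈ 0.582.
p = a·p₁ + b·p₂ ≈ (0.498, -0.497, 0.710); φ = arcsin(p_z) ≈ 45.27°, λ = atan2(p_y, p_x) ≈ -44.90°.

≈ lat 45.3°N, lon 44.9°W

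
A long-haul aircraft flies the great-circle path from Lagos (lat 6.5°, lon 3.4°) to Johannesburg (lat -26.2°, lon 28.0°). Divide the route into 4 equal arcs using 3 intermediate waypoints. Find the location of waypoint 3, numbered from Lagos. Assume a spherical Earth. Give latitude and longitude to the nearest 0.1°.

The haversine formula gives a central angle δ ≈ 0.707 rad (40.5°) between the endpoints.
Interpolate at f = 3/4 with slerp weights a = sin((1−f)δ)/sin δ ≈ 0.271, b = sin(fδ)/sin δ ≈ 0.779.
p = a·p₁ + b·p₂ ≈ (0.885, 0.344, -0.313); φ = arcsin(p_z) ≈ -18.25°, λ = atan2(p_y, p_x) ≈ 21.23°.

≈ lat -18.2°, lon 21.2°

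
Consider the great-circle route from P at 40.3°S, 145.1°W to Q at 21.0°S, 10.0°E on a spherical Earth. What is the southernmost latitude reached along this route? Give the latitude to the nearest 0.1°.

The great circle lies in the plane with unit normal n̂ = (p₁ × p₂)/|p₁ × p₂|.
Here n̂_z ≈ +0.329; the vertex latitude is φ_max = arccos|n̂_z| ≈ 70.8°.
Check via Clairaut: cos φ_max = |cos φ₁| · sin C = cos(40.3°)·sin(154.4°) ≈ 0.329, again giving ≈ 70.8°.

≈ 70.8°S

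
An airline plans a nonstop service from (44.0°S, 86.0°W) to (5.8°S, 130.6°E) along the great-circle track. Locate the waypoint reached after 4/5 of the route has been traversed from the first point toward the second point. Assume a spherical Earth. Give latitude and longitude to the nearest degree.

≈ (26°S, 144°E)

Write both endpoints as unit vectors p₁, p₂ with components (cos φ cos λ, cos φ sin λ, sin φ).
The central angle between the endpoints is δ = arccos(p₁·p₂) ≈ 2.099 rad (120.3°).
Interpolate at f = 4/5 with slerp weights a = sin((1−f)δ)/sin δ ≈ 0.472, b = sin(fδ)/sin δ ≈ 1.151.
p = a·p₁ + b·p₂ ≈ (-0.722, 0.531, -0.444); φ = arcsin(p_z) ≈ -26.38°, λ = atan2(p_y, p_x) ≈ 143.66°.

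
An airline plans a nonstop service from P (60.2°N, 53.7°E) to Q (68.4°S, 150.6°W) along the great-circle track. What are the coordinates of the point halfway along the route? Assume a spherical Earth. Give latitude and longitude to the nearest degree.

≈ (16°S, 97°E)

From cos δ = sin φ₁ sin φ₂ + cos φ₁ cos φ₂ cos Δλ, the central angle is δ ≈ 2.911 rad (166.8°).
Interpolate at f = 1/2 with slerp weights a = sin((1−f)δ)/sin δ ≈ 4.349, b = sin(fδ)/sin δ ≈ 4.349.
p = a·p₁ + b·p₂ ≈ (-0.115, 0.956, -0.270); φ = arcsin(p_z) ≈ -15.65°, λ = atan2(p_y, p_x) ≈ 96.87°.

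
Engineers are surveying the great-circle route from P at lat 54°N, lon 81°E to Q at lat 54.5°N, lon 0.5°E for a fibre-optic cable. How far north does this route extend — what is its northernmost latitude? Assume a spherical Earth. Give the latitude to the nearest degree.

≈ 61°N

The great circle lies in the plane with unit normal n̂ = (p₁ × p₂)/|p₁ × p₂|.
Here n̂_z ≈ -0.482; the vertex latitude is φ_max = arccos|n̂_z| ≈ 61.2°.
Check via Clairaut: cos φ_max = |cos φ₁| · sin C = cos(54.0°)·sin(55.0°) ≈ 0.482, again giving ≈ 61.2°.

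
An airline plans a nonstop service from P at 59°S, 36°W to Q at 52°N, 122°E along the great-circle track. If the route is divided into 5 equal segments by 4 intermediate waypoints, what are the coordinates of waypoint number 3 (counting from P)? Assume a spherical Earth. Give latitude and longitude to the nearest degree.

The haversine formula gives a central angle δ ≈ 2.894 rad (165.8°) between the endpoints.
Interpolate at f = 3/5 with slerp weights a = sin((1−f)δ)/sin δ ≈ 3.734, b = sin(fδ)/sin δ ≈ 4.022.
p = a·p₁ + b·p₂ ≈ (0.244, 0.969, -0.032); φ = arcsin(p_z) ≈ -1.81°, λ = atan2(p_y, p_x) ≈ 75.88°.

≈ 2°S, 76°E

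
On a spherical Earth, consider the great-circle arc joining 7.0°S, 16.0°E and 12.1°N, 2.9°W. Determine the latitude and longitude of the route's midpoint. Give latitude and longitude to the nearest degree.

≈ 3°N, 7°E

Write both endpoints as unit vectors p₁, p₂ with components (cos φ cos λ, cos φ sin λ, sin φ).
The central angle between the endpoints is δ = arccos(p₁·p₂) ≈ 0.468 rad (26.8°).
Interpolate at f = 1/2 with slerp weights a = sin((1−f)δ)/sin δ ≈ 0.514, b = sin(fδ)/sin δ ≈ 0.514.
p = a·p₁ + b·p₂ ≈ (0.992, 0.115, 0.045); φ = arcsin(p_z) ≈ 2.59°, λ = atan2(p_y, p_x) ≈ 6.62°.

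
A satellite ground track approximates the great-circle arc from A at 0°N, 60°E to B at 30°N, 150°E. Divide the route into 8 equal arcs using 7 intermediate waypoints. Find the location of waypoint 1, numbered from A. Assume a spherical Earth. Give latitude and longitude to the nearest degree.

Convert each endpoint to a unit vector on the sphere (x = cos φ cos λ, y = cos φ sin λ, z = sin φ).
The central angle between the endpoints is δ = arccos(p₁·p₂) ≈ 1.571 rad (90.0°).
Interpolate at f = 1/8 with slerp weights a = sin((1−f)δ)/sin δ ≈ 0.981, b = sin(fδ)/sin δ ≈ 0.195.
p = a·p₁ + b·p₂ ≈ (0.344, 0.934, 0.098); φ = arcsin(p_z) ≈ 5.60°, λ = atan2(p_y, p_x) ≈ 69.77°.

≈ 6°N, 70°E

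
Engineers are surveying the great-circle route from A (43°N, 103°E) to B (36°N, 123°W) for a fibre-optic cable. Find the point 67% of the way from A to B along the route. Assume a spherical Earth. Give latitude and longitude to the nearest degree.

≈ (58°N, 153°W)

From cos δ = sin φ₁ sin φ₂ + cos φ₁ cos φ₂ cos Δλ, the central angle is δ ≈ 1.581 rad (90.6°).
Interpolate at f = 0.67 with slerp weights a = sin((1−f)δ)/sin δ ≈ 0.498, b = sin(fδ)/sin δ ≈ 0.872.
p = a·p₁ + b·p₂ ≈ (-0.466, -0.237, 0.852); φ = arcsin(p_z) ≈ 58.48°, λ = atan2(p_y, p_x) ≈ -153.10°.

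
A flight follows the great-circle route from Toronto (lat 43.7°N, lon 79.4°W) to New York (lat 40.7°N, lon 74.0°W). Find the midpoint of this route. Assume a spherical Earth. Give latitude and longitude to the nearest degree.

Write both endpoints as unit vectors p₁, p₂ with components (cos φ cos λ, cos φ sin λ, sin φ).
The central angle between the endpoints is δ = arccos(p₁·p₂) ≈ 0.087 rad (5.0°).
Interpolate at f = 1/2 with slerp weights a = sin((1−f)δ)/sin δ ≈ 0.500, b = sin(fδ)/sin δ ≈ 0.500.
p = a·p₁ + b·p₂ ≈ (0.171, -0.720, 0.672); φ = arcsin(p_z) ≈ 42.23°, λ = atan2(p_y, p_x) ≈ -76.64°.

≈ lat 42°N, lon 77°W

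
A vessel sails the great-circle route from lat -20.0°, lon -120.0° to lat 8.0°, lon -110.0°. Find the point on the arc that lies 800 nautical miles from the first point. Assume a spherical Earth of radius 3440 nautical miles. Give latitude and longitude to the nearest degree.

Write both endpoints as unit vectors p₁, p₂ with components (cos φ cos λ, cos φ sin λ, sin φ).
The central angle between the endpoints is δ = arccos(p₁·p₂) ≈ 0.518 rad (29.7°). The total great-circle distance is δ·R ≈ 0.518 × 3440 ≈ 1782 nmi, so the target fraction is f = 800/1782 ≈ 0.449.
Interpolate at f ≈ 0.449 with slerp weights a = sin((1−f)δ)/sin δ ≈ 0.569, b = sin(fδ)/sin δ ≈ 0.465.
p = a·p₁ + b·p₂ ≈ (-0.425, -0.896, -0.130); φ = arcsin(p_z) ≈ -7.45°, λ = atan2(p_y, p_x) ≈ -115.37°.

≈ lat -7°, lon -115°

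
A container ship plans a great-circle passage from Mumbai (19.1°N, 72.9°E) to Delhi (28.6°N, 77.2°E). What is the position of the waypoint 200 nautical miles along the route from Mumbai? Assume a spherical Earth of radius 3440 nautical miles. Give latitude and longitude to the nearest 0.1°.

Convert each endpoint to a unit vector on the sphere (x = cos φ cos λ, y = cos φ sin λ, z = sin φ).
The central angle between the endpoints is δ = arccos(p₁·p₂) ≈ 0.179 rad (10.3°). The total great-circle distance is δ·R ≈ 0.179 × 3440 ≈ 617 nmi, so the target fraction is f = 200/617 ≈ 0.324.
Interpolate at f ≈ 0.324 with slerp weights a = sin((1−f)δ)/sin δ ≈ 0.678, b = sin(fδ)/sin δ ≈ 0.326.
p = a·p₁ + b·p₂ ≈ (0.252, 0.891, 0.378); φ = arcsin(p_z) ≈ 22.19°, λ = atan2(p_y, p_x) ≈ 74.23°.

≈ 22.2°N, 74.2°E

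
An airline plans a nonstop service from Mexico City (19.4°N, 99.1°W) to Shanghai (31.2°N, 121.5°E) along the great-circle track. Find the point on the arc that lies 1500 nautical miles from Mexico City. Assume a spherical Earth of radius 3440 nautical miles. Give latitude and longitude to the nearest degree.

≈ 38°N, 118°W

Convert each endpoint to a unit vector on the sphere (x = cos φ cos λ, y = cos φ sin λ, z = sin φ).
The central angle between the endpoints is δ = arccos(p₁·p₂) ≈ 2.027 rad (116.1°). The total great-circle distance is δ·R ≈ 2.027 × 3440 ≈ 6973 nmi, so the target fraction is f = 1500/6973 ≈ 0.215.
Interpolate at f ≈ 0.215 with slerp weights a = sin((1−f)δ)/sin δ ≈ 1.114, b = sin(fδ)/sin δ ≈ 0.470.
p = a·p₁ + b·p₂ ≈ (-0.376, -0.694, 0.614); φ = arcsin(p_z) ≈ 37.85°, λ = atan2(p_y, p_x) ≈ -118.47°.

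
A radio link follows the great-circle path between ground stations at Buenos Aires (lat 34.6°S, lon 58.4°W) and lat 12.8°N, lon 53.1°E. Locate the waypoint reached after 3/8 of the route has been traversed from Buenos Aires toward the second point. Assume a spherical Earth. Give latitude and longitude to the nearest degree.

Write both endpoints as unit vectors p₁, p₂ with components (cos φ cos λ, cos φ sin λ, sin φ).
The central angle between the endpoints is δ = arccos(p₁·p₂) ≈ 2.004 rad (114.8°).
Interpolate at f = 3/8 with slerp weights a = sin((1−f)δ)/sin δ ≈ 1.047, b = sin(fδ)/sin δ ≈ 0.752.
p = a·p₁ + b·p₂ ≈ (0.892, -0.147, -0.428); φ = arcsin(p_z) ≈ -25.32°, λ = atan2(p_y, p_x) ≈ -9.36°.

≈ lat 25°S, lon 9°W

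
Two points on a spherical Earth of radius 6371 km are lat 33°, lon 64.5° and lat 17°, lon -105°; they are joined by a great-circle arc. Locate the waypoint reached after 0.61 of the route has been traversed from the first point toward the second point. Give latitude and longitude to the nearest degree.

≈ lat 65°, lon -84°

The haversine formula gives a central angle δ ≈ 2.252 rad (129.0°) between the endpoints.
Interpolate at f = 0.61 with slerp weights a = sin((1−f)δ)/sin δ ≈ 0.990, b = sin(fδ)/sin δ ≈ 1.262.
p = a·p₁ + b·p₂ ≈ (0.045, -0.416, 0.908); φ = arcsin(p_z) ≈ 65.26°, λ = atan2(p_y, p_x) ≈ -83.80°.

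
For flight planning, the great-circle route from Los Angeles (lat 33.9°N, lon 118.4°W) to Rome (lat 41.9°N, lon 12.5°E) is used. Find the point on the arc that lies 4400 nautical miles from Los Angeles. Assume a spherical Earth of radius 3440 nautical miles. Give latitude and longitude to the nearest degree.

Write both endpoints as unit vectors p₁, p₂ with components (cos φ cos λ, cos φ sin λ, sin φ).
The central angle between the endpoints is δ = arccos(p₁·p₂) ≈ 1.603 rad (91.8°). The total great-circle distance is δ·R ≈ 1.603 × 3440 ≈ 5514 nmi, so the target fraction is f = 4400/5514 ≈ 0.798.
Interpolate at f ≈ 0.798 with slerp weights a = sin((1−f)δ)/sin δ ≈ 0.318, b = sin(fδ)/sin δ ≈ 0.958.
p = a·p₁ + b·p₂ ≈ (0.571, -0.078, 0.817); φ = arcsin(p_z) ≈ 54.83°, λ = atan2(p_y, p_x) ≈ -7.78°.

≈ lat 55°N, lon 8°W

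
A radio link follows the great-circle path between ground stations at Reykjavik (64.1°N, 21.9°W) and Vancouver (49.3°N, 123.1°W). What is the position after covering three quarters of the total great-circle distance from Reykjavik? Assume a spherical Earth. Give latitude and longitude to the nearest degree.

From cos δ = sin φ₁ sin φ₂ + cos φ₁ cos φ₂ cos Δλ, the central angle is δ ≈ 0.894 rad (51.2°).
Interpolate at f = 3/4 with slerp weights a = sin((1−f)δ)/sin δ ≈ 0.284, b = sin(fδ)/sin δ ≈ 0.797.
p = a·p₁ + b·p₂ ≈ (-0.169, -0.482, 0.860); φ = arcsin(p_z) ≈ 59.31°, λ = atan2(p_y, p_x) ≈ -109.29°.

≈ (59°N, 109°W)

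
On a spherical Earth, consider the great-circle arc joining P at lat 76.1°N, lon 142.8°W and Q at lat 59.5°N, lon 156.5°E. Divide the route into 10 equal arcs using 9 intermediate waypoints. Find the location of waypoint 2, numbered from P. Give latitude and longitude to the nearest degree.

Convert each endpoint to a unit vector on the sphere (x = cos φ cos λ, y = cos φ sin λ, z = sin φ).
The central angle between the endpoints is δ = arccos(p₁·p₂) ≈ 0.460 rad (26.4°).
Interpolate at f = 2/10 with slerp weights a = sin((1−f)δ)/sin δ ≈ 0.810, b = sin(fδ)/sin δ ≈ 0.207.
p = a·p₁ + b·p₂ ≈ (-0.251, -0.076, 0.965); φ = arcsin(p_z) ≈ 74.78°, λ = atan2(p_y, p_x) ≈ -163.22°.

≈ lat 75°N, lon 163°W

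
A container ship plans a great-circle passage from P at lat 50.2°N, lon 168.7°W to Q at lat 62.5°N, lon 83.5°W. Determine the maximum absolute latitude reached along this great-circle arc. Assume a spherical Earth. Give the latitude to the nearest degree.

The great circle lies in the plane with unit normal n̂ = (p₁ × p₂)/|p₁ × p₂|.
Here n̂_z ≈ +0.416; the vertex latitude is φ_max = arccos|n̂_z| ≈ 65.4°.
Check via Clairaut: cos φ_max = |cos φ₁| · sin C = cos(50.2°)·sin(40.5°) ≈ 0.416, again giving ≈ 65.4°.

≈ 65°N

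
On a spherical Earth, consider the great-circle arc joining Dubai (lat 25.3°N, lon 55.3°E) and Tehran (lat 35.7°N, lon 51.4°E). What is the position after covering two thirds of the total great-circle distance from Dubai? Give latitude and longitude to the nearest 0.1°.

≈ lat 32.2°N, lon 52.8°E

Convert each endpoint to a unit vector on the sphere (x = cos φ cos λ, y = cos φ sin λ, z = sin φ).
The central angle between the endpoints is δ = arccos(p₁·p₂) ≈ 0.191 rad (10.9°).
Interpolate at f = 2/3 with slerp weights a = sin((1−f)δ)/sin δ ≈ 0.335, b = sin(fδ)/sin δ ≈ 0.669.
p = a·p₁ + b·p₂ ≈ (0.511, 0.674, 0.534); φ = arcsin(p_z) ≈ 32.25°, λ = atan2(p_y, p_x) ≈ 52.80°.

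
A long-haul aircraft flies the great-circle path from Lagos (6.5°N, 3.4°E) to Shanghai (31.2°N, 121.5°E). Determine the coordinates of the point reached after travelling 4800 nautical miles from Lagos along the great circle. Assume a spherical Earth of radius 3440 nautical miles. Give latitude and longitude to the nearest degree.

≈ 37°N, 86°E

The haversine formula gives a central angle δ ≈ 1.919 rad (110.0°) between the endpoints. The total great-circle distance is δ·R ≈ 1.919 × 3440 ≈ 6603 nmi, so the target fraction is f = 4800/6603 ≈ 0.727.
Interpolate at f ≈ 0.727 with slerp weights a = sin((1−f)δ)/sin δ ≈ 0.532, b = sin(fδ)/sin δ ≈ 1.048.
p = a·p₁ + b·p₂ ≈ (0.060, 0.795, 0.603); φ = arcsin(p_z) ≈ 37.09°, λ = atan2(p_y, p_x) ≈ 85.69°.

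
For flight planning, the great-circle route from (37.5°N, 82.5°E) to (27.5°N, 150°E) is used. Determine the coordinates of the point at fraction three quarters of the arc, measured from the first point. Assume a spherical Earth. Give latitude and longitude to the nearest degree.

≈ (33°N, 135°E)

Convert each endpoint to a unit vector on the sphere (x = cos φ cos λ, y = cos φ sin λ, z = sin φ).
The central angle between the endpoints is δ = arccos(p₁·p₂) ≈ 0.988 rad (56.6°).
Interpolate at f = 3/4 with slerp weights a = sin((1−f)δ)/sin δ ≈ 0.293, b = sin(fδ)/sin δ ≈ 0.808.
p = a·p₁ + b·p₂ ≈ (-0.591, 0.589, 0.552); φ = arcsin(p_z) ≈ 33.48°, λ = atan2(p_y, p_x) ≈ 135.09°.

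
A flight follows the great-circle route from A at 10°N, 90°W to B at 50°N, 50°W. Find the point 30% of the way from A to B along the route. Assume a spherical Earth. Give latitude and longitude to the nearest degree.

Write both endpoints as unit vectors p₁, p₂ with components (cos φ cos λ, cos φ sin λ, sin φ).
The central angle between the endpoints is δ = arccos(p₁·p₂) ≈ 0.905 rad (51.8°).
Interpolate at f = 0.30 with slerp weights a = sin((1−f)δ)/sin δ ≈ 0.753, b = sin(fδ)/sin δ ≈ 0.341.
p = a·p₁ + b·p₂ ≈ (0.141, -0.909, 0.392); φ = arcsin(p_z) ≈ 23.07°, λ = atan2(p_y, p_x) ≈ -81.19°.

≈ 23°N, 81°W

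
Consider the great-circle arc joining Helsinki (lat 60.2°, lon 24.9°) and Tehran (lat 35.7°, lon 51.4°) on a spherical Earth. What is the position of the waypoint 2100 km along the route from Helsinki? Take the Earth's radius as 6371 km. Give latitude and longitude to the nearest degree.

Write both endpoints as unit vectors p₁, p₂ with components (cos φ cos λ, cos φ sin λ, sin φ).
The central angle between the endpoints is δ = arccos(p₁·p₂) ≈ 0.521 rad (29.8°). The total great-circle distance is δ·R ≈ 0.521 × 6371 ≈ 3316 km, so the target fraction is f = 2100/3316 ≈ 0.633.
Interpolate at f ≈ 0.633 with slerp weights a = sin((1−f)δ)/sin δ ≈ 0.382, b = sin(fδ)/sin δ ≈ 0.651.
p = a·p₁ + b·p₂ ≈ (0.502, 0.493, 0.711); φ = arcsin(p_z) ≈ 45.31°, λ = atan2(p_y, p_x) ≈ 44.49°.

≈ lat 45°, lon 44°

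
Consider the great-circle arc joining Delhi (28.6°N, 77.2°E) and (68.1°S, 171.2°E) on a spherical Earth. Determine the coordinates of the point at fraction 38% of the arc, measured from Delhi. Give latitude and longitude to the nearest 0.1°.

Convert each endpoint to a unit vector on the sphere (x = cos φ cos λ, y = cos φ sin λ, z = sin φ).
The central angle between the endpoints is δ = arccos(p₁·p₂) ≈ 2.057 rad (117.8°).
Interpolate at f = 0.38 with slerp weights a = sin((1−f)δ)/sin δ ≈ 1.082, b = sin(fδ)/sin δ ≈ 0.797.
p = a·p₁ + b·p₂ ≈ (-0.083, 0.972, -0.221); φ = arcsin(p_z) ≈ -12.78°, λ = atan2(p_y, p_x) ≈ 94.89°.

≈ (12.8°S, 94.9°E)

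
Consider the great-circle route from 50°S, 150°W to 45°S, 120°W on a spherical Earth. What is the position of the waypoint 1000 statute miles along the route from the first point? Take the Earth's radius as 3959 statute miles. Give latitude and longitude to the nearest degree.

From cos δ = sin φ₁ sin φ₂ + cos φ₁ cos φ₂ cos Δλ, the central angle is δ ≈ 0.362 rad (20.7°). The total great-circle distance is δ·R ≈ 0.362 × 3959 ≈ 1432 mi, so the target fraction is f = 1000/1432 ≈ 0.698.
Interpolate at f ≈ 0.698 with slerp weights a = sin((1−f)δ)/sin δ ≈ 0.308, b = sin(fδ)/sin δ ≈ 0.706.
p = a·p₁ + b·p₂ ≈ (-0.421, -0.531, -0.735); φ = arcsin(p_z) ≈ -47.32°, λ = atan2(p_y, p_x) ≈ -128.39°.

≈ 47°S, 128°W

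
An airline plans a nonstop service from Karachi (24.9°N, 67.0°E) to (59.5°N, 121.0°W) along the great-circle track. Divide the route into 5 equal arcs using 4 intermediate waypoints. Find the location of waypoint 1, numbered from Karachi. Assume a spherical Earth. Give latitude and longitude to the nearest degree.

Convert each endpoint to a unit vector on the sphere (x = cos φ cos λ, y = cos φ sin λ, z = sin φ).
The central angle between the endpoints is δ = arccos(p₁·p₂) ≈ 1.664 rad (95.3°).
Interpolate at f = 1/5 with slerp weights a = sin((1−f)δ)/sin δ ≈ 0.976, b = sin(fδ)/sin δ ≈ 0.328.
p = a·p₁ + b·p₂ ≈ (0.260, 0.672, 0.694); φ = arcsin(p_z) ≈ 43.91°, λ = atan2(p_y, p_x) ≈ 68.84°.

≈ (44°N, 69°E)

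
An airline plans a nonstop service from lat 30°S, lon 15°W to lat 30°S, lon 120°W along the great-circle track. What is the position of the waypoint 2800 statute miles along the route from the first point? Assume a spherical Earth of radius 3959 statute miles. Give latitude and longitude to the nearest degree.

Write both endpoints as unit vectors p₁, p₂ with components (cos φ cos λ, cos φ sin λ, sin φ).
The central angle between the endpoints is δ = arccos(p₁·p₂) ≈ 1.515 rad (86.8°). The total great-circle distance is δ·R ≈ 1.515 × 3959 ≈ 5997 mi, so the target fraction is f = 2800/5997 ≈ 0.467.
Interpolate at f ≈ 0.467 with slerp weights a = sin((1−f)δ)/sin δ ≈ 0.724, b = sin(fδ)/sin δ ≈ 0.651.
p = a·p₁ + b·p₂ ≈ (0.324, -0.650, -0.687); φ = arcsin(p_z) ≈ -43.41°, λ = atan2(p_y, p_x) ≈ -63.54°.

≈ lat 43°S, lon 64°W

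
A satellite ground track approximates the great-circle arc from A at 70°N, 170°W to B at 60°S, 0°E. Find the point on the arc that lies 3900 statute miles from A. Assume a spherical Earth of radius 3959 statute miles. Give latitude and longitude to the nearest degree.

Write both endpoints as unit vectors p₁, p₂ with components (cos φ cos λ, cos φ sin λ, sin φ).
The central angle between the endpoints is δ = arccos(p₁·p₂) ≈ 2.953 rad (169.2°). The total great-circle distance is δ·R ≈ 2.953 × 3959 ≈ 11690 mi, so the target fraction is f = 3900/11690 ≈ 0.334.
Interpolate at f ≈ 0.334 with slerp weights a = sin((1−f)δ)/sin δ ≈ 4.911, b = sin(fδ)/sin δ ≈ 4.438.
p = a·p₁ + b·p₂ ≈ (0.565, -0.292, 0.772); φ = arcsin(p_z) ≈ 50.55°, λ = atan2(p_y, p_x) ≈ -27.33°.

≈ 51°N, 27°W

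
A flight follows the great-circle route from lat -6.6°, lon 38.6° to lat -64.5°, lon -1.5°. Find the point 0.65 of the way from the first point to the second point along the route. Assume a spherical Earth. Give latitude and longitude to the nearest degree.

≈ lat -46°, lon 21°

From cos δ = sin φ₁ sin φ₂ + cos φ₁ cos φ₂ cos Δλ, the central angle is δ ≈ 1.125 rad (64.5°).
Interpolate at f = 0.65 with slerp weights a = sin((1−f)δ)/sin δ ≈ 0.425, b = sin(fδ)/sin δ ≈ 0.740.
p = a·p₁ + b·p₂ ≈ (0.649, 0.255, -0.717); φ = arcsin(p_z) ≈ -45.80°, λ = atan2(p_y, p_x) ≈ 21.48°.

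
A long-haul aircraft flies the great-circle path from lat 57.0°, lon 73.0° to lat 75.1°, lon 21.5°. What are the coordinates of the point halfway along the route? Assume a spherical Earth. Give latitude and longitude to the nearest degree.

From cos δ = sin φ₁ sin φ₂ + cos φ₁ cos φ₂ cos Δλ, the central angle is δ ≈ 0.456 rad (26.1°).
Interpolate at f = 1/2 with slerp weights a = sin((1−f)δ)/sin δ ≈ 0.513, b = sin(fδ)/sin δ ≈ 0.513.
p = a·p₁ + b·p₂ ≈ (0.205, 0.316, 0.927); φ = arcsin(p_z) ≈ 67.90°, λ = atan2(p_y, p_x) ≈ 57.06°.

≈ lat 68°, lon 57°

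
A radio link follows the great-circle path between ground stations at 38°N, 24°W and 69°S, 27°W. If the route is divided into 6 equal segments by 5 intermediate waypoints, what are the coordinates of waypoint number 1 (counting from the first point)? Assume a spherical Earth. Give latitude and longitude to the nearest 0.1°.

From cos δ = sin φ₁ sin φ₂ + cos φ₁ cos φ₂ cos Δλ, the central angle is δ ≈ 1.868 rad (107.0°).
Interpolate at f = 1/6 with slerp weights a = sin((1−f)δ)/sin δ ≈ 1.046, b = sin(fδ)/sin δ ≈ 0.320.
p = a·p₁ + b·p₂ ≈ (0.855, -0.387, 0.345); φ = arcsin(p_z) ≈ 20.17°, λ = atan2(p_y, p_x) ≈ -24.37°.

≈ 20.2°N, 24.4°W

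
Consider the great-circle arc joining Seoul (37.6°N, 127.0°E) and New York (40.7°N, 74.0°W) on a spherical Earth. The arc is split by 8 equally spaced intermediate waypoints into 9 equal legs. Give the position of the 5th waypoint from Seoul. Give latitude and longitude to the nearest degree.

≈ (77°N, 136°W)

From cos δ = sin φ₁ sin φ₂ + cos φ₁ cos φ₂ cos Δλ, the central angle is δ ≈ 1.734 rad (99.4°).
Interpolate at f = 5/9 with slerp weights a = sin((1−f)δ)/sin δ ≈ 0.706, b = sin(fδ)/sin δ ≈ 0.832.
p = a·p₁ + b·p₂ ≈ (-0.163, -0.160, 0.974); φ = arcsin(p_z) ≈ 76.82°, λ = atan2(p_y, p_x) ≈ -135.54°.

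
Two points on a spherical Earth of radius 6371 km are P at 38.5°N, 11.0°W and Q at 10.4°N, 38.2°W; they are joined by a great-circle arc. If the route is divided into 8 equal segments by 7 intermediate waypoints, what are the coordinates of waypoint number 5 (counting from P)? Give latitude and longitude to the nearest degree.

≈ 21°N, 29°W

Write both endpoints as unit vectors p₁, p₂ with components (cos φ cos λ, cos φ sin λ, sin φ).
The central angle between the endpoints is δ = arccos(p₁·p₂) ≈ 0.648 rad (37.2°).
Interpolate at f = 5/8 with slerp weights a = sin((1−f)δ)/sin δ ≈ 0.399, b = sin(fδ)/sin δ ≈ 0.653.
p = a·p₁ + b·p₂ ≈ (0.811, -0.457, 0.366); φ = arcsin(p_z) ≈ 21.47°, λ = atan2(p_y, p_x) ≈ -29.38°.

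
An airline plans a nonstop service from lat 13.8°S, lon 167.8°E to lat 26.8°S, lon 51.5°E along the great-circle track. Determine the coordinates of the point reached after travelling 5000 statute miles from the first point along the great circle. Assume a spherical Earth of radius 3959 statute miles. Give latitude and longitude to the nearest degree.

≈ lat 36°S, lon 90°E

Convert each endpoint to a unit vector on the sphere (x = cos φ cos λ, y = cos φ sin λ, z = sin φ).
The central angle between the endpoints is δ = arccos(p₁·p₂) ≈ 1.851 rad (106.1°). The total great-circle distance is δ·R ≈ 1.851 × 3959 ≈ 7328 mi, so the target fraction is f = 5000/7328 ≈ 0.682.
Interpolate at f ≈ 0.682 with slerp weights a = sin((1−f)δ)/sin δ ≈ 0.577, b = sin(fδ)/sin δ ≈ 0.992.
p = a·p₁ + b·p₂ ≈ (0.003, 0.811, -0.585); φ = arcsin(p_z) ≈ -35.79°, λ = atan2(p_y, p_x) ≈ 89.78°.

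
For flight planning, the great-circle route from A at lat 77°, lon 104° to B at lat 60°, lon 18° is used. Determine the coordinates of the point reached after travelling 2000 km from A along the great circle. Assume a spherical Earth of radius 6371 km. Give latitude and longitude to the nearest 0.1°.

Convert each endpoint to a unit vector on the sphere (x = cos φ cos λ, y = cos φ sin λ, z = sin φ).
The central angle between the endpoints is δ = arccos(p₁·p₂) ≈ 0.552 rad (31.6°). The total great-circle distance is δ·R ≈ 0.552 × 6371 ≈ 3514 km, so the target fraction is f = 2000/3514 ≈ 0.569.
Interpolate at f ≈ 0.569 with slerp weights a = sin((1−f)δ)/sin δ ≈ 0.449, b = sin(fδ)/sin δ ≈ 0.589.
p = a·p₁ + b·p₂ ≈ (0.256, 0.189, 0.948); φ = arcsin(p_z) ≈ 71.45°, λ = atan2(p_y, p_x) ≈ 36.48°.

≈ lat 71.5°, lon 36.5°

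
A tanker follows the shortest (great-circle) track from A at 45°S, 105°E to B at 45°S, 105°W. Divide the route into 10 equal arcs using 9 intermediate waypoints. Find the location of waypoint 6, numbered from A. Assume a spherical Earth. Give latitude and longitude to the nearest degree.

≈ 73°S, 149°W

The haversine formula gives a central angle δ ≈ 1.504 rad (86.2°) between the endpoints.
Interpolate at f = 6/10 with slerp weights a = sin((1−f)δ)/sin δ ≈ 0.567, b = sin(fδ)/sin δ ≈ 0.786.
p = a·p₁ + b·p₂ ≈ (-0.248, -0.150, -0.957); φ = arcsin(p_z) ≈ -73.17°, λ = atan2(p_y, p_x) ≈ -148.84°.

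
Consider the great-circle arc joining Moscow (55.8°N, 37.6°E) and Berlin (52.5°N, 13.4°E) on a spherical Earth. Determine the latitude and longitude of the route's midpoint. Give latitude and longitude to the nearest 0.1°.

≈ (54.8°N, 25.0°E)

Write both endpoints as unit vectors p₁, p₂ with components (cos φ cos λ, cos φ sin λ, sin φ).
The central angle between the endpoints is δ = arccos(p₁·p₂) ≈ 0.253 rad (14.5°).
Interpolate at f = 1/2 with slerp weights a = sin((1−f)δ)/sin δ ≈ 0.504, b = sin(fδ)/sin δ ≈ 0.504.
p = a·p₁ + b·p₂ ≈ (0.523, 0.244, 0.817); φ = arcsin(p_z) ≈ 54.76°, λ = atan2(p_y, p_x) ≈ 25.01°.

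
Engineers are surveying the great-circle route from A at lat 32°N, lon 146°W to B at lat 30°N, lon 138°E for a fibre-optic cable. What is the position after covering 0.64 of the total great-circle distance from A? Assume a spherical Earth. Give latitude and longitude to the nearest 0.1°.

≈ lat 36.5°N, lon 164.4°E

Write both endpoints as unit vectors p₁, p₂ with components (cos φ cos λ, cos φ sin λ, sin φ).
The central angle between the endpoints is δ = arccos(p₁·p₂) ≈ 1.112 rad (63.7°).
Interpolate at f = 0.64 with slerp weights a = sin((1−f)δ)/sin δ ≈ 0.435, b = sin(fδ)/sin δ ≈ 0.728.
p = a·p₁ + b·p₂ ≈ (-0.774, 0.216, 0.595); φ = arcsin(p_z) ≈ 36.48°, λ = atan2(p_y, p_x) ≈ 164.42°.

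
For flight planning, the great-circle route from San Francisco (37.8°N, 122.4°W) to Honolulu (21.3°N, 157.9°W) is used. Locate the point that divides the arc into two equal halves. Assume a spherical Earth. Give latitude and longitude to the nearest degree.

≈ 31°N, 142°W

The haversine formula gives a central angle δ ≈ 0.606 rad (34.7°) between the endpoints.
Interpolate at f = 1/2 with slerp weights a = sin((1−f)δ)/sin δ ≈ 0.524, b = sin(fδ)/sin δ ≈ 0.524.
p = a·p₁ + b·p₂ ≈ (-0.674, -0.533, 0.511); φ = arcsin(p_z) ≈ 30.76°, λ = atan2(p_y, p_x) ≈ -141.66°.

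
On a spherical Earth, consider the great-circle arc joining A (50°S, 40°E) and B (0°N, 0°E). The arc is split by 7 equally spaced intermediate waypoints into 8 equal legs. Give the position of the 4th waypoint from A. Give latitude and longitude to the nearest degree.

≈ (26°S, 15°E)

Convert each endpoint to a unit vector on the sphere (x = cos φ cos λ, y = cos φ sin λ, z = sin φ).
The central angle between the endpoints is δ = arccos(p₁·p₂) ≈ 1.056 rad (60.5°).
Interpolate at f = 4/8 with slerp weights a = sin((1−f)δ)/sin δ ≈ 0.579, b = sin(fδ)/sin δ ≈ 0.579.
p = a·p₁ + b·p₂ ≈ (0.864, 0.239, -0.443); φ = arcsin(p_z) ≈ -26.32°, λ = atan2(p_y, p_x) ≈ 15.47°.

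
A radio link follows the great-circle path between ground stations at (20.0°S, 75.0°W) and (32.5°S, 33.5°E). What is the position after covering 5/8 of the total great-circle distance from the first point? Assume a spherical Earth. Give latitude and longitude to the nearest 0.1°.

≈ (41.1°S, 9.6°W)

Convert each endpoint to a unit vector on the sphere (x = cos φ cos λ, y = cos φ sin λ, z = sin φ).
The central angle between the endpoints is δ = arccos(p₁·p₂) ≈ 1.639 rad (93.9°).
Interpolate at f = 5/8 with slerp weights a = sin((1−f)δ)/sin δ ≈ 0.578, b = sin(fδ)/sin δ ≈ 0.856.
p = a·p₁ + b·p₂ ≈ (0.743, -0.126, -0.658); φ = arcsin(p_z) ≈ -41.12°, λ = atan2(p_y, p_x) ≈ -9.62°.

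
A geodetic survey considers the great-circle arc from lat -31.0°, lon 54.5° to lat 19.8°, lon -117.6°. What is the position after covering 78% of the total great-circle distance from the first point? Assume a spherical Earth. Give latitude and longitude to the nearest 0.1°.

≈ lat -12.2°, lon -99.3°

From cos δ = sin φ₁ sin φ₂ + cos φ₁ cos φ₂ cos Δλ, the central angle is δ ≈ 2.910 rad (166.7°).
Interpolate at f = 0.78 with slerp weights a = sin((1−f)δ)/sin δ ≈ 2.602, b = sin(fδ)/sin δ ≈ 3.335.
p = a·p₁ + b·p₂ ≈ (-0.158, -0.965, -0.211); φ = arcsin(p_z) ≈ -12.16°, λ = atan2(p_y, p_x) ≈ -99.32°.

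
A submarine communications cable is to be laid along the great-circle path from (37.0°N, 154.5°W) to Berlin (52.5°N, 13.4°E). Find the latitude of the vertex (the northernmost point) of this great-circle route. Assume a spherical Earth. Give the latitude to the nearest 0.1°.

≈ 84.2°N

The great circle lies in the plane with unit normal n̂ = (p₁ × p₂)/|p₁ × p₂|.
Here n̂_z ≈ +0.102; the vertex latitude is φ_max = arccos|n̂_z| ≈ 84.2°.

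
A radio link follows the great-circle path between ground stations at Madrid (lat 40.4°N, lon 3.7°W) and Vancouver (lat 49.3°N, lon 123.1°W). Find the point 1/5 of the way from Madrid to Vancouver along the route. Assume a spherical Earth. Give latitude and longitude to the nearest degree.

≈ lat 52°N, lon 18°W

Convert each endpoint to a unit vector on the sphere (x = cos φ cos λ, y = cos φ sin λ, z = sin φ).
The central angle between the endpoints is δ = arccos(p₁·p₂) ≈ 1.321 rad (75.7°).
Interpolate at f = 1/5 with slerp weights a = sin((1−f)δ)/sin δ ≈ 0.899, b = sin(fδ)/sin δ ≈ 0.269.
p = a·p₁ + b·p₂ ≈ (0.587, -0.191, 0.787); φ = arcsin(p_z) ≈ 51.88°, λ = atan2(p_y, p_x) ≈ -18.06°.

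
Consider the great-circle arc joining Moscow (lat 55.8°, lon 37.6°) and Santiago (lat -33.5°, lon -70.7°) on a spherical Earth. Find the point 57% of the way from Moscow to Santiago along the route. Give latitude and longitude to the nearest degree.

Write both endpoints as unit vectors p₁, p₂ with components (cos φ cos λ, cos φ sin λ, sin φ).
The central angle between the endpoints is δ = arccos(p₁·p₂) ≈ 2.219 rad (127.1°).
Interpolate at f = 0.57 with slerp weights a = sin((1−f)δ)/sin δ ≈ 1.023, b = sin(fδ)/sin δ ≈ 1.196.
p = a·p₁ + b·p₂ ≈ (0.785, -0.590, 0.186); φ = arcsin(p_z) ≈ 10.73°, λ = atan2(p_y, p_x) ≈ -36.93°.

≈ lat 11°, lon -37°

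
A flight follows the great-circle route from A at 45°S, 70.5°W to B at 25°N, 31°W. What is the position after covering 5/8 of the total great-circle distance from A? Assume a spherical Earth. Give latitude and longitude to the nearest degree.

≈ 2°S, 44°W

The haversine formula gives a central angle δ ≈ 1.374 rad (78.7°) between the endpoints.
Interpolate at f = 5/8 with slerp weights a = sin((1−f)δ)/sin δ ≈ 0.502, b = sin(fδ)/sin δ ≈ 0.772.
p = a·p₁ + b·p₂ ≈ (0.718, -0.695, -0.029); φ = arcsin(p_z) ≈ -1.66°, λ = atan2(p_y, p_x) ≈ -44.07°.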